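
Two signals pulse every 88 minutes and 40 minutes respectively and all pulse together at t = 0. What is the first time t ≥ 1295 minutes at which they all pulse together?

1320 minutes

Joint pulses occur at multiples of LCM(88, 40).
88 = 2^3 × 11
40 = 2^3 × 5
LCM(88, 40) = 2^3 × 5 × 11 = 440.
Smallest multiple of 440 that is ≥ 1295: ⌈1295/440⌉ × 440 = 3 × 440 = 1320.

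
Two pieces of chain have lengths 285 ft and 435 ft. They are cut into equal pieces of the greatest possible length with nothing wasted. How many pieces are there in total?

48

Piece length = gcd(285, 435).
285 = 3 × 5 × 19
435 = 3 × 5 × 29
gcd(285, 435) = 3 × 5 = 15.
Total pieces = 285/15 + 435/15 = 19 + 29 = 48.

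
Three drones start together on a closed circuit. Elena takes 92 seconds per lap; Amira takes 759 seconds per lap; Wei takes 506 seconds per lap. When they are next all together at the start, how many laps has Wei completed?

All finish a whole number of cycles simultaneously at t = LCM of the periods.
92 = 2^2 × 23
759 = 3 × 11 × 23
506 = 2 × 11 × 23
LCM(92, 759, 506) = 2^2 × 3 × 11 × 23 = 3036.
Laps for period 506: 3036 / 506 = 6.

6 laps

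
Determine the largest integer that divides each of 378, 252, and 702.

18

378 = 2 × 3^3 × 7
252 = 2^2 × 3^2 × 7
702 = 2 × 3^3 × 13
gcd(378, 252, 702) = 2 × 3^2 = 18.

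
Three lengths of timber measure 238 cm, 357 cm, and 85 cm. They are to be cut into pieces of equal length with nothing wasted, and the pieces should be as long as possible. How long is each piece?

The greatest length dividing all of 238, 357, and 85 is their gcd.
238 = 2 × 7 × 17
357 = 3 × 7 × 17
85 = 5 × 17
gcd(238, 357, 85) = 17.

17 cm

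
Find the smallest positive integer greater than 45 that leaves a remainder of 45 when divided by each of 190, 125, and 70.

N − 45 must be a common multiple of 190, 125, and 70.
190 = 2 × 5 × 19
125 = 5^3
70 = 2 × 5 × 7
LCM(190, 125, 70) = 2 × 5^3 × 7 × 19 = 33250.
Smallest N > 45 is LCM + 45 = 33250 + 45 = 33295.

33295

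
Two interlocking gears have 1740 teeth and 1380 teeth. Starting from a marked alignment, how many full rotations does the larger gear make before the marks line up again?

23 rotations

All finish a whole number of cycles simultaneously at t = LCM of the periods.
1740 = 2^2 × 3 × 5 × 29
1380 = 2^2 × 3 × 5 × 23
LCM(1740, 1380) = 2^2 × 3 × 5 × 23 × 29 = 40020.
Rotations for period 1740: 40020 / 1740 = 23.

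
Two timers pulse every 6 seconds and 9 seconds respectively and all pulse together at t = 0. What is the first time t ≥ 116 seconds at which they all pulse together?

126 seconds

Joint pulses occur at multiples of LCM(6, 9).
6 = 2 × 3
9 = 3^2
LCM(6, 9) = 2 × 3^2 = 18.
Smallest multiple of 18 that is ≥ 116: ⌈116/18⌉ × 18 = 7 × 18 = 126.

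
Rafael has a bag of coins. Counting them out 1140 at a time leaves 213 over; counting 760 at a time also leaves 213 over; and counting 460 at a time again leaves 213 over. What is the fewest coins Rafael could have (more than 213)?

52653

N − 213 must be a common multiple of 1140, 760, and 460.
1140 = 2^2 × 3 × 5 × 19
760 = 2^3 × 5 × 19
460 = 2^2 × 5 × 23
LCM(1140, 760, 460) = 2^3 × 3 × 5 × 19 × 23 = 52440.
Smallest N > 213 is LCM + 213 = 52440 + 213 = 52653.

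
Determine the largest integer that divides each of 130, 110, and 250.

130 = 2 × 5 × 13
110 = 2 × 5 × 11
250 = 2 × 5^3
gcd(130, 110, 250) = 2 × 5 = 10.

10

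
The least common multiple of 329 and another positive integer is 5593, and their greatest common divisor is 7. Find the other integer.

119

gcd × lcm = product of the two integers, so the other integer is (7 × 5593) / 329 = 119.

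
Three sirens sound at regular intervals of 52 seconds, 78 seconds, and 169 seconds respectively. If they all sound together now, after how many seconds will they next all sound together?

We need the least common multiple of the intervals.
52 = 2^2 × 13
78 = 2 × 3 × 13
169 = 13^2
LCM(52, 78, 169) = 2^2 × 3 × 13^2 = 2028.

2028 seconds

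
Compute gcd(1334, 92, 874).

1334 = 2 × 23 × 29
92 = 2^2 × 23
874 = 2 × 19 × 23
gcd(1334, 92, 874) = 2 × 23 = 46.

46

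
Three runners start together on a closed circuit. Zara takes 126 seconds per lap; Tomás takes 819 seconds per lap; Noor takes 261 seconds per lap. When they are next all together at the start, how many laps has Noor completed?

The first common completion time is the LCM of the periods.
126 = 2 × 3^2 × 7
819 = 3^2 × 7 × 13
261 = 3^2 × 29
LCM(126, 819, 261) = 2 × 3^2 × 7 × 13 × 29 = 47502.
Laps for period 261: 47502 / 261 = 182.

182 laps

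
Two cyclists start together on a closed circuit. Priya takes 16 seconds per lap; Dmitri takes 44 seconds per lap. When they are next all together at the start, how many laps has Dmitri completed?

They are all back at their starting positions together after one LCM of the periods.
16 = 2^4
44 = 2^2 × 11
LCM(16, 44) = 2^4 × 11 = 176.
Laps for period 44: 176 / 44 = 4.

4 laps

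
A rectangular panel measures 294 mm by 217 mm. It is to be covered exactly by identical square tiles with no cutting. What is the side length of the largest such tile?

7 mm

By the Euclidean algorithm:
294 = 1 × 217 + 77
217 = 2 × 77 + 63
77 = 1 × 63 + 14
63 = 4 × 14 + 7
14 = 2 × 7 + 0
gcd(294, 217) = 7.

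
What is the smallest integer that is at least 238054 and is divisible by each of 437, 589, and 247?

352222

The integer must be a common multiple of 437, 589, and 247, so a multiple of their LCM.
437 = 19 × 23
589 = 19 × 31
247 = 13 × 19
LCM(437, 589, 247) = 13 × 19 × 23 × 31 = 176111.
Smallest multiple of 176111 that is ≥ 238054: ⌈238054/176111⌉ × 176111 = 2 × 176111 = 352222.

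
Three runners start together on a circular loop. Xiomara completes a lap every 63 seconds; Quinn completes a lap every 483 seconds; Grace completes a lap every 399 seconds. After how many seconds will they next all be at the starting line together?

The first simultaneous occurrence is after LCM of the individual periods.
63 = 3^2 × 7
483 = 3 × 7 × 23
399 = 3 × 7 × 19
LCM(63, 483, 399) = 3^2 × 7 × 19 × 23 = 27531.

27531 seconds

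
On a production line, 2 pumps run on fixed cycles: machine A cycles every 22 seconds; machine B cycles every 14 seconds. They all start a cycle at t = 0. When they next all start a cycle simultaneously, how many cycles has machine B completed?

They are all back at their starting positions together after one LCM of the periods.
22 = 2 × 11
14 = 2 × 7
LCM(22, 14) = 2 × 7 × 11 = 154.
Cycles for period 14: 154 / 14 = 11.

11 cycles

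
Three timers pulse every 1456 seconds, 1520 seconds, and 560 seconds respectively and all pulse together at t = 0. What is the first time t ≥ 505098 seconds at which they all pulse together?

553280 seconds

Joint pulses occur at multiples of LCM(1456, 1520, 560).
1456 = 2^4 × 7 × 13
1520 = 2^4 × 5 × 19
560 = 2^4 × 5 × 7
LCM(1456, 1520, 560) = 2^4 × 5 × 7 × 13 × 19 = 138320.
Smallest multiple of 138320 that is ≥ 505098: ⌈505098/138320⌉ × 138320 = 4 × 138320 = 553280.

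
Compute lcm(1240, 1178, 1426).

541880

1240 = 2^3 × 5 × 31
1178 = 2 × 19 × 31
1426 = 2 × 23 × 31
LCM(1240, 1178, 1426) = 2^3 × 5 × 19 × 23 × 31 = 541880.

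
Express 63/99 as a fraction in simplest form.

7/11

63 = 3^2 × 7
99 = 3^2 × 11
gcd(63, 99) = 3^2 = 9.
Divide numerator and denominator by 9: 63/99 = 7/11.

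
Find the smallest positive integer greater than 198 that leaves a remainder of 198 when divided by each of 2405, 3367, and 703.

320063

N − 198 must be a common multiple of 2405, 3367, and 703.
2405 = 5 × 13 × 37
3367 = 7 × 13 × 37
703 = 19 × 37
LCM(2405, 3367, 703) = 5 × 7 × 13 × 19 × 37 = 319865.
Smallest N > 198 is LCM + 198 = 319865 + 198 = 320063.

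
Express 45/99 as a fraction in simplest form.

45 = 3^2 × 5
99 = 3^2 × 11
gcd(45, 99) = 3^2 = 9.
Divide numerator and denominator by 9: 45/99 = 5/11.

5/11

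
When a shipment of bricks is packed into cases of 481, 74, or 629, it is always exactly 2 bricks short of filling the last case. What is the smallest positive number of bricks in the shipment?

Being 2 short of a full case of size k means N ≡ −2 (mod k), i.e. N + 2 is a multiple of each size.
481 = 13 × 37
74 = 2 × 37
629 = 17 × 37
LCM(481, 74, 629) = 2 × 13 × 17 × 37 = 16354.
Smallest positive N is 16354 − 2 = 16352.

16352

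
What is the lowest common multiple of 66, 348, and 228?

66 = 2 × 3 × 11
348 = 2^2 × 3 × 29
228 = 2^2 × 3 × 19
LCM(66, 348, 228) = 2^2 × 3 × 11 × 19 × 29 = 72732.

72732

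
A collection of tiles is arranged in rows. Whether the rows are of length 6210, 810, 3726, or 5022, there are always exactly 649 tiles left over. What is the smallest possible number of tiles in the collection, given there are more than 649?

N − 649 must be a common multiple of 6210, 810, 3726, and 5022.
6210 = 2 × 3^3 × 5 × 23
810 = 2 × 3^4 × 5
3726 = 2 × 3^4 × 23
5022 = 2 × 3^4 × 31
LCM(6210, 810, 3726, 5022) = 2 × 3^4 × 5 × 23 × 31 = 577530.
Smallest N > 649 is LCM + 649 = 577530 + 649 = 578179.

578179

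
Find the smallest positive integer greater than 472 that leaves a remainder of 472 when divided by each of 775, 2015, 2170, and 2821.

N − 472 must be a common multiple of 775, 2015, 2170, and 2821.
775 = 5^2 × 31
2015 = 5 × 13 × 31
2170 = 2 × 5 × 7 × 31
2821 = 7 × 13 × 31
LCM(775, 2015, 2170, 2821) = 2 × 5^2 × 7 × 13 × 31 = 141050.
Smallest N > 472 is LCM + 472 = 141050 + 472 = 141522.

141522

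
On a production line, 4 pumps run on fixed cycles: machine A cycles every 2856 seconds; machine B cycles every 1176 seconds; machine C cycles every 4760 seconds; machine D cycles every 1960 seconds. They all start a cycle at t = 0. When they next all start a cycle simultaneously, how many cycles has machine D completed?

The first common completion time is the LCM of the periods.
2856 = 2^3 × 3 × 7 × 17
1176 = 2^3 × 3 × 7^2
4760 = 2^3 × 5 × 7 × 17
1960 = 2^3 × 5 × 7^2
LCM(2856, 1176, 4760, 1960) = 2^3 × 3 × 5 × 7^2 × 17 = 99960.
Cycles for period 1960: 99960 / 1960 = 51.

51 cycles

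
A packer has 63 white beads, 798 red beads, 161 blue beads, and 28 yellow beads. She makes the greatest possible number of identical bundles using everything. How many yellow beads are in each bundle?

4

Number of bundles = gcd(63, 798, 161, 28).
63 = 3^2 × 7
798 = 2 × 3 × 7 × 19
161 = 7 × 23
28 = 2^2 × 7
gcd(63, 798, 161, 28) = 7.
yellow beads per bundle = 28 / 7 = 4.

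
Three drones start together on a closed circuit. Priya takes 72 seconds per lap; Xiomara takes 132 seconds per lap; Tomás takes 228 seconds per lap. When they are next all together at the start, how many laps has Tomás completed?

66 laps

They are all back at their starting positions together after one LCM of the periods.
72 = 2^3 × 3^2
132 = 2^2 × 3 × 11
228 = 2^2 × 3 × 19
LCM(72, 132, 228) = 2^3 × 3^2 × 11 × 19 = 15048.
Laps for period 228: 15048 / 228 = 66.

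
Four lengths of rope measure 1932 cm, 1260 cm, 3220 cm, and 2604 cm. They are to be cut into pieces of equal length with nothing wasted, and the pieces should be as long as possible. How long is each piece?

28 cm

Each piece length must divide every original length, so the longest possible is gcd(1932, 1260, 3220, 2604).
1932 = 2^2 × 3 × 7 × 23
1260 = 2^2 × 3^2 × 5 × 7
3220 = 2^2 × 5 × 7 × 23
2604 = 2^2 × 3 × 7 × 31
gcd(1932, 1260, 3220, 2604) = 2^2 × 7 = 28.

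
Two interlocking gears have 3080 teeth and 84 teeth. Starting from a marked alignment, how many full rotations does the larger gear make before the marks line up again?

They are all back at their starting positions together after one LCM of the periods.
3080 = 2^3 × 5 × 7 × 11
84 = 2^2 × 3 × 7
LCM(3080, 84) = 2^3 × 3 × 5 × 7 × 11 = 9240.
Rotations for period 3080: 9240 / 3080 = 3.

3 rotations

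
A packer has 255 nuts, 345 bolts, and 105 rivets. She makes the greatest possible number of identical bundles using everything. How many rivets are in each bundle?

Number of bundles = gcd(255, 345, 105).
255 = 3 × 5 × 17
345 = 3 × 5 × 23
105 = 3 × 5 × 7
gcd(255, 345, 105) = 3 × 5 = 15.
rivets per bundle = 105 / 15 = 7.

7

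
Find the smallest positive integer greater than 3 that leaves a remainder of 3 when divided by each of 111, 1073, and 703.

61164

N − 3 must be a common multiple of 111, 1073, and 703.
111 = 3 × 37
1073 = 29 × 37
703 = 19 × 37
LCM(111, 1073, 703) = 3 × 19 × 29 × 37 = 61161.
Smallest N > 3 is LCM + 3 = 61161 + 3 = 61164.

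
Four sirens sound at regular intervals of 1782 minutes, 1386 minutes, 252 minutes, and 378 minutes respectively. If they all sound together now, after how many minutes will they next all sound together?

24948 minutes

We need the least common multiple of the intervals.
1782 = 2 × 3^4 × 11
1386 = 2 × 3^2 × 7 × 11
252 = 2^2 × 3^2 × 7
378 = 2 × 3^3 × 7
LCM(1782, 1386, 252, 378) = 2^2 × 3^4 × 7 × 11 = 24948.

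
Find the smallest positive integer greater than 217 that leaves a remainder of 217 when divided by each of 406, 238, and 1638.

807751

N − 217 must be a common multiple of 406, 238, and 1638.
406 = 2 × 7 × 29
238 = 2 × 7 × 17
1638 = 2 × 3^2 × 7 × 13
LCM(406, 238, 1638) = 2 × 3^2 × 7 × 13 × 17 × 29 = 807534.
Smallest N > 217 is LCM + 217 = 807534 + 217 = 807751.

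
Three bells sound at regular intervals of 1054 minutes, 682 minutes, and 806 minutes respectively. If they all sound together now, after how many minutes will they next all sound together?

The first simultaneous occurrence is after LCM of the individual periods.
1054 = 2 × 17 × 31
682 = 2 × 11 × 31
806 = 2 × 13 × 31
LCM(1054, 682, 806) = 2 × 11 × 13 × 17 × 31 = 150722.

150722 minutes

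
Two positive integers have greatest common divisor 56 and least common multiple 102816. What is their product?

For any two positive integers, gcd × lcm = product = 56 × 102816 = 5757696.

5757696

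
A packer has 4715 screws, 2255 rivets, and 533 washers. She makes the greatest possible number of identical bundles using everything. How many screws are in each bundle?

Number of bundles = gcd(4715, 2255, 533).
4715 = 5 × 23 × 41
2255 = 5 × 11 × 41
533 = 13 × 41
gcd(4715, 2255, 533) = 41.
screws per bundle = 4715 / 41 = 115.

115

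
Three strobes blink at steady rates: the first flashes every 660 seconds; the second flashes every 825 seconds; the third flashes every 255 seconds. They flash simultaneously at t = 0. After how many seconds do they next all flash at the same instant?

The first simultaneous occurrence is after LCM of the individual periods.
660 = 2^2 × 3 × 5 × 11
825 = 3 × 5^2 × 11
255 = 3 × 5 × 17
LCM(660, 825, 255) = 2^2 × 3 × 5^2 × 11 × 17 = 56100.

56100 seconds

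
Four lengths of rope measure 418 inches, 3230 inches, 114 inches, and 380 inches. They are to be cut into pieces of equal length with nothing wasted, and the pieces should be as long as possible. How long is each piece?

38 inches

The greatest length dividing all of 418, 3230, 114, and 380 is their gcd.
418 = 2 × 11 × 19
3230 = 2 × 5 × 17 × 19
114 = 2 × 3 × 19
380 = 2^2 × 5 × 19
gcd(418, 3230, 114, 380) = 2 × 19 = 38.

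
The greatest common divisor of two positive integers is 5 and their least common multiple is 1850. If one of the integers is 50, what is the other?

185

For two integers, gcd × lcm = product, so the other is (5 × 1850) / 50 = 9250 / 50 = 185.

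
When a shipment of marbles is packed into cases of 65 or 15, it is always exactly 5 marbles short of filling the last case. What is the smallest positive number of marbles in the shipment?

Being 5 short of a full case of size k means N ≡ −5 (mod k), i.e. N + 5 is a multiple of each size.
65 = 5 × 13
15 = 3 × 5
LCM(65, 15) = 3 × 5 × 13 = 195.
Smallest positive N is 195 − 5 = 190.

190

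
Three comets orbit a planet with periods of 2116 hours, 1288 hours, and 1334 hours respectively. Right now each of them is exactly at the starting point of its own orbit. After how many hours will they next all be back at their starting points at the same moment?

859096 hours

The first simultaneous occurrence is after LCM of the individual periods.
2116 = 2^2 × 23^2
1288 = 2^3 × 7 × 23
1334 = 2 × 23 × 29
LCM(2116, 1288, 1334) = 2^3 × 7 × 23^2 × 29 = 859096.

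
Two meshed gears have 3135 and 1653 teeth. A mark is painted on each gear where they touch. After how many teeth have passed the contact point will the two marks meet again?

90915 teeth

They coincide at every common multiple of the periods; the first is the LCM.
3135 = 3 × 5 × 11 × 19
1653 = 3 × 19 × 29
LCM(3135, 1653) = 3 × 5 × 11 × 19 × 29 = 90915.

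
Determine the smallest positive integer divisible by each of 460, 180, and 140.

460 = 2^2 × 5 × 23
180 = 2^2 × 3^2 × 5
140 = 2^2 × 5 × 7
LCM(460, 180, 140) = 2^2 × 3^2 × 5 × 7 × 23 = 28980.

28980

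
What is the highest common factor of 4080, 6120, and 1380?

60

4080 = 2^4 × 3 × 5 × 17
6120 = 2^3 × 3^2 × 5 × 17
1380 = 2^2 × 3 × 5 × 23
gcd(4080, 6120, 1380) = 2^2 × 3 × 5 = 60.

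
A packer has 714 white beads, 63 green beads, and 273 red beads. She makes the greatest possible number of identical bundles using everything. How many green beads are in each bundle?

Number of bundles = gcd(714, 63, 273).
714 = 2 × 3 × 7 × 17
63 = 3^2 × 7
273 = 3 × 7 × 13
gcd(714, 63, 273) = 3 × 7 = 21.
green beads per bundle = 63 / 21 = 3.

3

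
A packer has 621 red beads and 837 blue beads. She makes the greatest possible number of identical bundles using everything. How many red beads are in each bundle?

23

Number of bundles = gcd(621, 837).
621 = 3^3 × 23
837 = 3^3 × 31
gcd(621, 837) = 3^3 = 27.
red beads per bundle = 621 / 27 = 23.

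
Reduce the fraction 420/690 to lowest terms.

14/23

420 = 2^2 × 3 × 5 × 7
690 = 2 × 3 × 5 × 23
gcd(420, 690) = 2 × 3 × 5 = 30.
Divide numerator and denominator by 30: 420/690 = 14/23.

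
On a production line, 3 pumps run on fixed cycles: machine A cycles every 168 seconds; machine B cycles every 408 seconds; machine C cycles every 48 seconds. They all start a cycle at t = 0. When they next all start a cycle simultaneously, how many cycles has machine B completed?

14 cycles

All finish a whole number of cycles simultaneously at t = LCM of the periods.
168 = 2^3 × 3 × 7
408 = 2^3 × 3 × 17
48 = 2^4 × 3
LCM(168, 408, 48) = 2^4 × 3 × 7 × 17 = 5712.
Cycles for period 408: 5712 / 408 = 14.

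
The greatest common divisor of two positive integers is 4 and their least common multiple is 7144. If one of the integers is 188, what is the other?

152

For two integers, gcd × lcm = product, so the other is (4 × 7144) / 188 = 28576 / 188 = 152.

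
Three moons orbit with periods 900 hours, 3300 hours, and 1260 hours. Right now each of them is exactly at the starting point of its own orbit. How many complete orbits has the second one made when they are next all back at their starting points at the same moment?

The first common completion time is the LCM of the periods.
900 = 2^2 × 3^2 × 5^2
3300 = 2^2 × 3 × 5^2 × 11
1260 = 2^2 × 3^2 × 5 × 7
LCM(900, 3300, 1260) = 2^2 × 3^2 × 5^2 × 7 × 11 = 69300.
Orbits for period 3300: 69300 / 3300 = 21.

21 orbits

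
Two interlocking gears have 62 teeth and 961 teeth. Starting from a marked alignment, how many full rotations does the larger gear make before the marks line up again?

They are all back at their starting positions together after one LCM of the periods.
62 = 2 × 31
961 = 31^2
LCM(62, 961) = 2 × 31^2 = 1922.
Rotations for period 961: 1922 / 961 = 2.

2 rotations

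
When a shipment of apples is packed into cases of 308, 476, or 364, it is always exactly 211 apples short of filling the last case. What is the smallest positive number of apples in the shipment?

Being 211 short of a full case of size k means N ≡ −211 (mod k), i.e. N + 211 is a multiple of each size.
308 = 2^2 × 7 × 11
476 = 2^2 × 7 × 17
364 = 2^2 × 7 × 13
LCM(308, 476, 364) = 2^2 × 7 × 11 × 13 × 17 = 68068.
Smallest positive N is 68068 − 211 = 67857.

67857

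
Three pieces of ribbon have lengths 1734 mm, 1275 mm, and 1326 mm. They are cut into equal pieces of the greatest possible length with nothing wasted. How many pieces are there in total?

Piece length = gcd(1734, 1275, 1326).
1734 = 2 × 3 × 17^2
1275 = 3 × 5^2 × 17
1326 = 2 × 3 × 13 × 17
gcd(1734, 1275, 1326) = 3 × 17 = 51.
Total pieces = 1734/51 + 1275/51 + 1326/51 = 34 + 25 + 26 = 85.

85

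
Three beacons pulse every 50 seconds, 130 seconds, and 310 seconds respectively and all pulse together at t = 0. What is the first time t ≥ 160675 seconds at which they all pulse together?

161200 seconds

Joint pulses occur at multiples of LCM(50, 130, 310).
50 = 2 × 5^2
130 = 2 × 5 × 13
310 = 2 × 5 × 31
LCM(50, 130, 310) = 2 × 5^2 × 13 × 31 = 20150.
Smallest multiple of 20150 that is ≥ 160675: ⌈160675/20150⌉ × 20150 = 8 × 20150 = 161200.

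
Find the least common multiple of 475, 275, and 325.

67925

475 = 5^2 × 19
275 = 5^2 × 11
325 = 5^2 × 13
LCM(475, 275, 325) = 5^2 × 11 × 13 × 19 = 67925.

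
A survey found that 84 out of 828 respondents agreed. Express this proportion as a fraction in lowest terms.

84 = 2^2 × 3 × 7
828 = 2^2 × 3^2 × 23
gcd(84, 828) = 2^2 × 3 = 12.
Divide numerator and denominator by 12: 84/828 = 7/69.

7/69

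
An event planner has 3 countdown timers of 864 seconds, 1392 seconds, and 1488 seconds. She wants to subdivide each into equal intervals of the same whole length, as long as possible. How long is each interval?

The interval must divide each timer length; the longest such is the gcd.
864 = 2^5 × 3^3
1392 = 2^4 × 3 × 29
1488 = 2^4 × 3 × 31
gcd(864, 1392, 1488) = 2^4 × 3 = 48.

48 seconds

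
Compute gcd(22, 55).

22 = 2 × 11
55 = 5 × 11
gcd(22, 55) = 11.

11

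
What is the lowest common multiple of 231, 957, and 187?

113883

231 = 3 × 7 × 11
957 = 3 × 11 × 29
187 = 11 × 17
LCM(231, 957, 187) = 3 × 7 × 11 × 17 × 29 = 113883.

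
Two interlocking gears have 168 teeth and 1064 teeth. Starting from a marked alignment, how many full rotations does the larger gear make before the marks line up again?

All finish a whole number of cycles simultaneously at t = LCM of the periods.
168 = 2^3 × 3 × 7
1064 = 2^3 × 7 × 19
LCM(168, 1064) = 2^3 × 3 × 7 × 19 = 3192.
Rotations for period 1064: 3192 / 1064 = 3.

3 rotations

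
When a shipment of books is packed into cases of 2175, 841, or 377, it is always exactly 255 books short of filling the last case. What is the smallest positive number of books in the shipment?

819720

Being 255 short of a full case of size k means N ≡ −255 (mod k), i.e. N + 255 is a multiple of each size.
2175 = 3 × 5^2 × 29
841 = 29^2
377 = 13 × 29
LCM(2175, 841, 377) = 3 × 5^2 × 13 × 29^2 = 819975.
Smallest positive N is 819975 − 255 = 819720.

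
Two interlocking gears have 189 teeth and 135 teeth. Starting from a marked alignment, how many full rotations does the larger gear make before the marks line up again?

5 rotations

The first common completion time is the LCM of the periods.
189 = 3^3 × 7
135 = 3^3 × 5
LCM(189, 135) = 3^3 × 5 × 7 = 945.
Rotations for period 189: 945 / 189 = 5.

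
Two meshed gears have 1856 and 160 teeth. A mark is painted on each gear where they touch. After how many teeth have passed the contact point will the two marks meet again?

They coincide at every common multiple of the periods; the first is the LCM.
1856 = 2^6 × 29
160 = 2^5 × 5
LCM(1856, 160) = 2^6 × 5 × 29 = 9280.

9280 teeth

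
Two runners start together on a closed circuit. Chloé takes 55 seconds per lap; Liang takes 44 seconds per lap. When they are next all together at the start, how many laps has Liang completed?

5 laps

All finish a whole number of cycles simultaneously at t = LCM of the periods.
55 = 5 × 11
44 = 2^2 × 11
LCM(55, 44) = 2^2 × 5 × 11 = 220.
Laps for period 44: 220 / 44 = 5.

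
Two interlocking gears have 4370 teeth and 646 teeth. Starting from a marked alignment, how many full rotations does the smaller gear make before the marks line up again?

They are all back at their starting positions together after one LCM of the periods.
4370 = 2 × 5 × 19 × 23
646 = 2 × 17 × 19
LCM(4370, 646) = 2 × 5 × 17 × 19 × 23 = 74290.
Rotations for period 646: 74290 / 646 = 115.

115 rotations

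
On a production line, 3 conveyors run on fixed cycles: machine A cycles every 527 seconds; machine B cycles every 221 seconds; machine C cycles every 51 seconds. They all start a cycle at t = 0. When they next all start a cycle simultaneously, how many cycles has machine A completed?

All finish a whole number of cycles simultaneously at t = LCM of the periods.
527 = 17 × 31
221 = 13 × 17
51 = 3 × 17
LCM(527, 221, 51) = 3 × 13 × 17 × 31 = 20553.
Cycles for period 527: 20553 / 527 = 39.

39 cycles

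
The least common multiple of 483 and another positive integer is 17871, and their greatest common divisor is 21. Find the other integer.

777

gcd × lcm = product of the two integers, so the other integer is (21 × 17871) / 483 = 777.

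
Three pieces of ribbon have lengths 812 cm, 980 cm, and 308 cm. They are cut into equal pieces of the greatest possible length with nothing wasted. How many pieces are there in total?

Piece length = gcd(812, 980, 308).
812 = 2^2 × 7 × 29
980 = 2^2 × 5 × 7^2
308 = 2^2 × 7 × 11
gcd(812, 980, 308) = 2^2 × 7 = 28.
Total pieces = 812/28 + 980/28 + 308/28 = 29 + 35 + 11 = 75.

75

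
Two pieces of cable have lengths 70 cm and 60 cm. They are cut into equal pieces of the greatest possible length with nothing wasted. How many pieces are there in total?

13

Piece length = gcd(70, 60).
70 = 2 × 5 × 7
60 = 2^2 × 3 × 5
gcd(70, 60) = 2 × 5 = 10.
Total pieces = 70/10 + 60/10 = 7 + 6 = 13.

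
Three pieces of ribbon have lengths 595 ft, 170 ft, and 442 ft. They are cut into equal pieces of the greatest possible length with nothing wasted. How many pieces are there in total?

Piece length = gcd(595, 170, 442).
595 = 5 × 7 × 17
170 = 2 × 5 × 17
442 = 2 × 13 × 17
gcd(595, 170, 442) = 17.
Total pieces = 595/17 + 170/17 + 442/17 = 35 + 10 + 26 = 71.

71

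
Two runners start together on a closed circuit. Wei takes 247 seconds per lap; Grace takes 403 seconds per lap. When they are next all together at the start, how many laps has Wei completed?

The first common completion time is the LCM of the periods.
247 = 13 × 19
403 = 13 × 31
LCM(247, 403) = 13 × 19 × 31 = 7657.
Laps for period 247: 7657 / 247 = 31.

31 laps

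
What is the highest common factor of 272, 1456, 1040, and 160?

272 = 2^4 × 17
1456 = 2^4 × 7 × 13
1040 = 2^4 × 5 × 13
160 = 2^5 × 5
gcd(272, 1456, 1040, 160) = 2^4 = 16.

16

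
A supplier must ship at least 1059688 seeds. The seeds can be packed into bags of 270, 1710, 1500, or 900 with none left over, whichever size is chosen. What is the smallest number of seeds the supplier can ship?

1282500

The number of seeds must be a common multiple of 270, 1710, 1500, and 900, so a multiple of their LCM.
270 = 2 × 3^3 × 5
1710 = 2 × 3^2 × 5 × 19
1500 = 2^2 × 3 × 5^3
900 = 2^2 × 3^2 × 5^2
LCM(270, 1710, 1500, 900) = 2^2 × 3^3 × 5^3 × 19 = 256500.
Smallest multiple of 256500 that is ≥ 1059688: ⌈1059688/256500⌉ × 256500 = 5 × 256500 = 1282500.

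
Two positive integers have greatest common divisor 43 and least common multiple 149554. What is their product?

6430822

For any two positive integers, gcd × lcm = product = 43 × 149554 = 6430822.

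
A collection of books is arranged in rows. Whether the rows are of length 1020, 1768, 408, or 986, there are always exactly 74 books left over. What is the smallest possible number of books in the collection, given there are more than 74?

N − 74 must be a common multiple of 1020, 1768, 408, and 986.
1020 = 2^2 × 3 × 5 × 17
1768 = 2^3 × 13 × 17
408 = 2^3 × 3 × 17
986 = 2 × 17 × 29
LCM(1020, 1768, 408, 986) = 2^3 × 3 × 5 × 13 × 17 × 29 = 769080.
Smallest N > 74 is LCM + 74 = 769080 + 74 = 769154.

769154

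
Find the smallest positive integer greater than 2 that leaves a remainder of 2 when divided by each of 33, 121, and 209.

6899

N − 2 must be a common multiple of 33, 121, and 209.
33 = 3 × 11
121 = 11^2
209 = 11 × 19
LCM(33, 121, 209) = 3 × 11^2 × 19 = 6897.
Smallest N > 2 is LCM + 2 = 6897 + 2 = 6899.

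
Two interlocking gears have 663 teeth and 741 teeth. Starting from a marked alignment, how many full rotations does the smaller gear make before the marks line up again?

The first common completion time is the LCM of the periods.
663 = 3 × 13 × 17
741 = 3 × 13 × 19
LCM(663, 741) = 3 × 13 × 17 × 19 = 12597.
Rotations for period 663: 12597 / 663 = 19.

19 rotations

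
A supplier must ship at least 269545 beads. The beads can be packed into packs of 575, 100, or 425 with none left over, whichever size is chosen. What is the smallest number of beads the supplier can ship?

273700

The number of beads must be a common multiple of 575, 100, and 425, so a multiple of their LCM.
575 = 5^2 × 23
100 = 2^2 × 5^2
425 = 5^2 × 17
LCM(575, 100, 425) = 2^2 × 5^2 × 17 × 23 = 39100.
Smallest multiple of 39100 that is ≥ 269545: ⌈269545/39100⌉ × 39100 = 7 × 39100 = 273700.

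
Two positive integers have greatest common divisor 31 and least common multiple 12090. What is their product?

For any two positive integers, gcd × lcm = product = 31 × 12090 = 374790.

374790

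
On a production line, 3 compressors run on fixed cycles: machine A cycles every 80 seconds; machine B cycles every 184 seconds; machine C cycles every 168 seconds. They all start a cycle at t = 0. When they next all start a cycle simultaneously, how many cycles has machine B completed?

They are all back at their starting positions together after one LCM of the periods.
80 = 2^4 × 5
184 = 2^3 × 23
168 = 2^3 × 3 × 7
LCM(80, 184, 168) = 2^4 × 3 × 5 × 7 × 23 = 38640.
Cycles for period 184: 38640 / 184 = 210.

210 cycles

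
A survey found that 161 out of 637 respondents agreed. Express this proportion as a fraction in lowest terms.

23/91

161 = 7 × 23
637 = 7^2 × 13
gcd(161, 637) = 7.
Divide numerator and denominator by 7: 161/637 = 23/91.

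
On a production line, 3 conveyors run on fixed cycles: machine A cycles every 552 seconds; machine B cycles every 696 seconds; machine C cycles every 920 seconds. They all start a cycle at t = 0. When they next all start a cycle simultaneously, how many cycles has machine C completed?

87 cycles

The first common completion time is the LCM of the periods.
552 = 2^3 × 3 × 23
696 = 2^3 × 3 × 29
920 = 2^3 × 5 × 23
LCM(552, 696, 920) = 2^3 × 3 × 5 × 23 × 29 = 80040.
Cycles for period 920: 80040 / 920 = 87.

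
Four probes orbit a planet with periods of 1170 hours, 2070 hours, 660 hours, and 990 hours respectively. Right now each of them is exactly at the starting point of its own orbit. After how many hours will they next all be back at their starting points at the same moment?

The first simultaneous occurrence is after LCM of the individual periods.
1170 = 2 × 3^2 × 5 × 13
2070 = 2 × 3^2 × 5 × 23
660 = 2^2 × 3 × 5 × 11
990 = 2 × 3^2 × 5 × 11
LCM(1170, 2070, 660, 990) = 2^2 × 3^2 × 5 × 11 × 13 × 23 = 592020.

592020 hours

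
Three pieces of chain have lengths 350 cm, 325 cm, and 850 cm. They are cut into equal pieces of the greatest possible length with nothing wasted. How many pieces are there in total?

Piece length = gcd(350, 325, 850).
350 = 2 × 5^2 × 7
325 = 5^2 × 13
850 = 2 × 5^2 × 17
gcd(350, 325, 850) = 5^2 = 25.
Total pieces = 350/25 + 325/25 + 850/25 = 14 + 13 + 34 = 61.

61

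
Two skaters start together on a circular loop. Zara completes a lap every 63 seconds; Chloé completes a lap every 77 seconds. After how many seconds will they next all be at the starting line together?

We need the least common multiple of the intervals.
63 = 3^2 × 7
77 = 7 × 11
LCM(63, 77) = 3^2 × 7 × 11 = 693.

693 seconds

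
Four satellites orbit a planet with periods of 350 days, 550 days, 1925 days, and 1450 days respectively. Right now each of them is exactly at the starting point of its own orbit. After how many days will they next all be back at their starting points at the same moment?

They coincide at every common multiple of the periods; the first is the LCM.
350 = 2 × 5^2 × 7
550 = 2 × 5^2 × 11
1925 = 5^2 × 7 × 11
1450 = 2 × 5^2 × 29
LCM(350, 550, 1925, 1450) = 2 × 5^2 × 7 × 11 × 29 = 111650.

111650 days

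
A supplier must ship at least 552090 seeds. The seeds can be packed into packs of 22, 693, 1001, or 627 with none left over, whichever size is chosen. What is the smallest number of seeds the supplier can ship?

The number of seeds must be a common multiple of 22, 693, 1001, and 627, so a multiple of their LCM.
22 = 2 × 11
693 = 3^2 × 7 × 11
1001 = 7 × 11 × 13
627 = 3 × 11 × 19
LCM(22, 693, 1001, 627) = 2 × 3^2 × 7 × 11 × 13 × 19 = 342342.
Smallest multiple of 342342 that is ≥ 552090: ⌈552090/342342⌉ × 342342 = 2 × 342342 = 684684.

684684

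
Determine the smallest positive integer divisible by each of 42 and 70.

210

42 = 2 × 3 × 7
70 = 2 × 5 × 7
LCM(42, 70) = 2 × 3 × 5 × 7 = 210.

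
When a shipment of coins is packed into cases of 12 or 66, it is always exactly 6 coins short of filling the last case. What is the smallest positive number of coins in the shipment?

Being 6 short of a full case of size k means N ≡ −6 (mod k), i.e. N + 6 is a multiple of each size.
12 = 2^2 × 3
66 = 2 × 3 × 11
LCM(12, 66) = 2^2 × 3 × 11 = 132.
Smallest positive N is 132 − 6 = 126.

126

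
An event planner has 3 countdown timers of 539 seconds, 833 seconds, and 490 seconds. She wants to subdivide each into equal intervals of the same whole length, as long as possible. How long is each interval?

49 seconds

The interval must divide each timer length; the longest such is the gcd.
539 = 7^2 × 11
833 = 7^2 × 17
490 = 2 × 5 × 7^2
gcd(539, 833, 490) = 7^2 = 49.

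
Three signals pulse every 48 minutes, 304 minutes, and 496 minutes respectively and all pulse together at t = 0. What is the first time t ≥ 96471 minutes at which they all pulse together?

Joint pulses occur at multiples of LCM(48, 304, 496).
48 = 2^4 × 3
304 = 2^4 × 19
496 = 2^4 × 31
LCM(48, 304, 496) = 2^4 × 3 × 19 × 31 = 28272.
Smallest multiple of 28272 that is ≥ 96471: ⌈96471/28272⌉ × 28272 = 4 × 28272 = 113088.

113088 minutes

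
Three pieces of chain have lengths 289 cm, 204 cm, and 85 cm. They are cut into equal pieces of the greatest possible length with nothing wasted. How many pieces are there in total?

Piece length = gcd(289, 204, 85).
289 = 17^2
204 = 2^2 × 3 × 17
85 = 5 × 17
gcd(289, 204, 85) = 17.
Total pieces = 289/17 + 204/17 + 85/17 = 17 + 12 + 5 = 34.

34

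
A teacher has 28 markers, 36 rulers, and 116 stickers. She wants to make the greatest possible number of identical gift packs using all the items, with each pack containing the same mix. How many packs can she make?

The pack count must divide each quantity, so the greatest is gcd(28, 36, 116).
28 = 2^2 × 7
36 = 2^2 × 3^2
116 = 2^2 × 29
gcd(28, 36, 116) = 2^2 = 4.

4 packs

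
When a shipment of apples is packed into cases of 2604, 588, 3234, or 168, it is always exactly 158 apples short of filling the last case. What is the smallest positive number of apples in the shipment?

400858

Being 158 short of a full case of size k means N ≡ −158 (mod k), i.e. N + 158 is a multiple of each size.
2604 = 2^2 × 3 × 7 × 31
588 = 2^2 × 3 × 7^2
3234 = 2 × 3 × 7^2 × 11
168 = 2^3 × 3 × 7
LCM(2604, 588, 3234, 168) = 2^3 × 3 × 7^2 × 11 × 31 = 401016.
Smallest positive N is 401016 − 158 = 400858.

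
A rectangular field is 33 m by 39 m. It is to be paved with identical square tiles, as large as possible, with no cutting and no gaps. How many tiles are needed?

143

Tile side = gcd(33, 39).
33 = 3 × 11
39 = 3 × 13
gcd(33, 39) = 3.
Tiles: (33/3) × (39/3) = 11 × 13 = 143.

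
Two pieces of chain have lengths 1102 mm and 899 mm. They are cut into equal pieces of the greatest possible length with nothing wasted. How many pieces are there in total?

69

Piece length = gcd(1102, 899).
1102 = 2 × 19 × 29
899 = 29 × 31
gcd(1102, 899) = 29.
Total pieces = 1102/29 + 899/29 = 38 + 31 = 69.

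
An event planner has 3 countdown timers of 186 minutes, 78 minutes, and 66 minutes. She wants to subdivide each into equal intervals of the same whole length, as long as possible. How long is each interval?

The interval must divide each timer length; the longest such is the gcd.
186 = 2 × 3 × 31
78 = 2 × 3 × 13
66 = 2 × 3 × 11
gcd(186, 78, 66) = 2 × 3 = 6.

6 minutes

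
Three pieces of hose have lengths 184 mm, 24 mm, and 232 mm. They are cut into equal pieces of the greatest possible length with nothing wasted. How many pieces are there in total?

Piece length = gcd(184, 24, 232).
184 = 2^3 × 23
24 = 2^3 × 3
232 = 2^3 × 29
gcd(184, 24, 232) = 2^3 = 8.
Total pieces = 184/8 + 24/8 + 232/8 = 23 + 3 + 29 = 55.

55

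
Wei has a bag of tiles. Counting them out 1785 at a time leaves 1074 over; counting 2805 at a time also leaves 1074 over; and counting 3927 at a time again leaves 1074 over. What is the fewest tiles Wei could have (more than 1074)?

20709

N − 1074 must be a common multiple of 1785, 2805, and 3927.
1785 = 3 × 5 × 7 × 17
2805 = 3 × 5 × 11 × 17
3927 = 3 × 7 × 11 × 17
LCM(1785, 2805, 3927) = 3 × 5 × 7 × 11 × 17 = 19635.
Smallest N > 1074 is LCM + 1074 = 19635 + 1074 = 20709.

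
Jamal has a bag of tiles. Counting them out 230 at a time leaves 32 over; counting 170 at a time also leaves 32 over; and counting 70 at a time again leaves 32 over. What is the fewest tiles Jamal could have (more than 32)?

N − 32 must be a common multiple of 230, 170, and 70.
230 = 2 × 5 × 23
170 = 2 × 5 × 17
70 = 2 × 5 × 7
LCM(230, 170, 70) = 2 × 5 × 7 × 17 × 23 = 27370.
Smallest N > 32 is LCM + 32 = 27370 + 32 = 27402.

27402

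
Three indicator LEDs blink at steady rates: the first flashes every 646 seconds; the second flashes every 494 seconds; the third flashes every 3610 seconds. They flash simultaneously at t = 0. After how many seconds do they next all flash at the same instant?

797810 seconds

We need the least common multiple of the intervals.
646 = 2 × 17 × 19
494 = 2 × 13 × 19
3610 = 2 × 5 × 19^2
LCM(646, 494, 3610) = 2 × 5 × 13 × 17 × 19^2 = 797810.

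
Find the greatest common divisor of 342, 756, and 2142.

18

342 = 2 × 3^2 × 19
756 = 2^2 × 3^3 × 7
2142 = 2 × 3^2 × 7 × 17
gcd(342, 756, 2142) = 2 × 3^2 = 18.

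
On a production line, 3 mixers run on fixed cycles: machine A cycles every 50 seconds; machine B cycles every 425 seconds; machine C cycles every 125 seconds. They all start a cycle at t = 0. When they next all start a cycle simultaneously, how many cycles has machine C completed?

34 cycles

They are all back at their starting positions together after one LCM of the periods.
50 = 2 × 5^2
425 = 5^2 × 17
125 = 5^3
LCM(50, 425, 125) = 2 × 5^3 × 17 = 4250.
Cycles for period 125: 4250 / 125 = 34.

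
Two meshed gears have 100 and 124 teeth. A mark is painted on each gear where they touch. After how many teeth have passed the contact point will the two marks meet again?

We need the least common multiple of the intervals.
100 = 2^2 × 5^2
124 = 2^2 × 31
LCM(100, 124) = 2^2 × 5^2 × 31 = 3100.

3100 teeth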